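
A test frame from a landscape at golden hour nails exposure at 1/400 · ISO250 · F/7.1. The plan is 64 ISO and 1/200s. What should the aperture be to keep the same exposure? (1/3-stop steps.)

ISO: 250 → 200 → 160 → 125 → 100 → 80 → 64 — 2 stops lower (darker).
Shutter speed: 1/400 → 1/320 → 1/250 → 1/200 — 1 stop slower (brighter).
Net change so far: 1 stop darker. Offset with the aperture: f/7.1 → f/6.3 → f/5.6 → f/5.

f/5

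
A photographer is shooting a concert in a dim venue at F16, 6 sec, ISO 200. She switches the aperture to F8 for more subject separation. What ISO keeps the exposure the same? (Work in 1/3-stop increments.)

Aperture: f/16 → f/14 → f/13 → f/11 → f/10 → f/9 → f/8 — 2 stops wider (brighter).
Need 2 stops darker from the ISO: 200 → 160 → 125 → 100 → 80 → 64 → 50.

ISO 50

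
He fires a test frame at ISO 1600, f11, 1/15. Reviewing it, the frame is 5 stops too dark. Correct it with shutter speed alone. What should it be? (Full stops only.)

2 s

Underexposed by 5 stops → need 5 stops brighter.
Shutter speed: 1/15 → 1/8 → 1/4 → 1/2 → 1 → 2.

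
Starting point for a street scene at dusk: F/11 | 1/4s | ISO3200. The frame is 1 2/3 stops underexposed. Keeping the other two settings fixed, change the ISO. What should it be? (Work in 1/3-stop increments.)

ISO 10000

Underexposed by 1 2/3 stops → need 1 2/3 stops brighter.
ISO: 3200 → 4000 → 5000 → 6400 → 8000 → 10000.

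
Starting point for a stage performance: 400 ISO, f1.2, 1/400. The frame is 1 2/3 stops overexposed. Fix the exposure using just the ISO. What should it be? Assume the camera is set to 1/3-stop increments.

Overexposed by 1 2/3 stops → need 1 2/3 stops darker.
ISO: 400 → 320 → 250 → 200 → 160 → 125.

ISO 125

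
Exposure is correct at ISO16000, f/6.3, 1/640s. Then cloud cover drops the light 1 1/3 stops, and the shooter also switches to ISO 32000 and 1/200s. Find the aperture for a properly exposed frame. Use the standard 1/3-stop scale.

f/10

Scene light: 1 1/3 stops darker.
ISO: 16000 → 20000 → 25600 → 32000 — 1 stop higher (brighter).
Shutter speed: 1/640 → 1/500 → 1/400 → 1/320 → 1/250 → 1/200 — 1 2/3 stops slower (brighter).
Net so far: 1 1/3 stops brighter. Aperture: f/6.3 → f/7.1 → f/8 → f/9 → f/10.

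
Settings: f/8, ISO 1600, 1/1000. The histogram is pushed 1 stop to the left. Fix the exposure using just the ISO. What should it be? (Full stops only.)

ISO 3200

Underexposed by 1 stop → need 1 stop brighter.
ISO: 1600 → 3200.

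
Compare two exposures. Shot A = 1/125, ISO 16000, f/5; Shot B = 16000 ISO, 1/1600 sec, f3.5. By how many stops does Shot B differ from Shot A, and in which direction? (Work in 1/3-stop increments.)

2 2/3 stops darker

Aperture: f/5 → f/4.5 → f/4 → f/3.5 — 1 stop larger aperture (brighter).
Shutter speed: 1/125 → 1/160 → 1/200 → 1/250 → 1/320 → 1/400 → 1/500 → 1/640 → 1/800 → 1/1000 → 1/1250 → 1/1600 — 3 2/3 stops shorter (darker).
ISO: unchanged.
Net: +1 −3 2/3 = −2 2/3 stops.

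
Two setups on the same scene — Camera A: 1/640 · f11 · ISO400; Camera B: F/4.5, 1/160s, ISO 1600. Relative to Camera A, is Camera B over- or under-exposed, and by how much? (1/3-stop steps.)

6 2/3 stops brighter

Aperture: f/11 → f/10 → f/9 → f/8 → f/7.1 → f/6.3 → f/5.6 → f/5 → f/4.5 — 2 2/3 stops larger aperture (brighter).
Shutter speed: 1/640 → 1/500 → 1/400 → 1/320 → 1/250 → 1/200 → 1/160 — 2 stops longer (brighter).
ISO: 400 → 500 → 640 → 800 → 1000 → 1250 → 1600 — 2 stops higher (brighter).
Net: +2 2/3 +2 +2 = +6 2/3 stops.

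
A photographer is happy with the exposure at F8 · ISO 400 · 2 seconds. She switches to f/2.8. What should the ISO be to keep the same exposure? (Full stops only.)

Aperture: f/8 → f/5.6 → f/4 → f/2.8 — 3 stops wider (brighter).
Need 3 stops darker from the ISO: 400 → 200 → 100 → 50.

ISO 50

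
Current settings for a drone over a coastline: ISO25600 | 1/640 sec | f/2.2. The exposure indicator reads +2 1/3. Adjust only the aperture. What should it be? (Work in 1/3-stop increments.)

Overexposed by 2 1/3 stops → need 2 1/3 stops darker.
Aperture: f/2.2 → f/2.5 → f/2.8 → f/3.2 → f/3.5 → f/4 → f/4.5 → f/5.

f/5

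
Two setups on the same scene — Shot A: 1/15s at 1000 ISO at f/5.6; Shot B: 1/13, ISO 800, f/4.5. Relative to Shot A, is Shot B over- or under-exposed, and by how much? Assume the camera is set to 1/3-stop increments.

2/3 stop brighter

Aperture: f/5.6 → f/5 → f/4.5 — 2/3 stop opened up (brighter).
Shutter speed: 1/15 → 1/13 — 1/3 stop longer (brighter).
ISO: 1000 → 800 — 1/3 stop lower (darker).
Net: +2/3 +1/3 −1/3 = +2/3 stops.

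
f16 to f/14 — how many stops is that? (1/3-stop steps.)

1/3 stop

f/16 → f/14 — count the steps: 1 third-stops = 1/3 stop.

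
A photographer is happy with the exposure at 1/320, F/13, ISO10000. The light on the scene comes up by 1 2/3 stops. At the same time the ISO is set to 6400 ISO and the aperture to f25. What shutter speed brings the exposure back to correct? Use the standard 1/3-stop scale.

Scene light: 1 2/3 stops brighter.
ISO: 10000 → 8000 → 6400 — 2/3 stop dropped (darker).
Aperture: f/13 → f/14 → f/16 → f/18 → f/20 → f/22 → f/25 — 2 stops stopped down (darker).
Net so far: 1 stop darker. Shutter speed: 1/320 → 1/250 → 1/200 → 1/160.

1/160s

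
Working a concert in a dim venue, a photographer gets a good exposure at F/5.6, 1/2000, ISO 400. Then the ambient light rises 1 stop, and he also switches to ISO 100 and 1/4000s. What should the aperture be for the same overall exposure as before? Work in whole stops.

Scene light: 1 stop brighter.
ISO: 400 → 200 → 100 — 2 stops lower (darker).
Shutter speed: 1/2000 → 1/4000 — 1 stop shorter (darker).
Net so far: 2 stops darker. Aperture: f/5.6 → f/4 → f/2.8.

f/2.8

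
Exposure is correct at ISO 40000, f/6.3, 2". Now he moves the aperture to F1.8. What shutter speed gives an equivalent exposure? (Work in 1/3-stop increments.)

Aperture: f/6.3 → f/5.6 → f/5 → f/4.5 → f/4 → f/3.5 → f/3.2 → f/2.8 → f/2.5 → f/2.2 → f/2 → f/1.8 — 3 2/3 stops wider (brighter).
Need 3 2/3 stops darker from the shutter speed: 2 → 1.6 → 1.3 → 1 → 0.8 → 0.6 → 0.5 → 0.4 → 0.3 → 1/4 → 1/5 → 1/6.

1/6s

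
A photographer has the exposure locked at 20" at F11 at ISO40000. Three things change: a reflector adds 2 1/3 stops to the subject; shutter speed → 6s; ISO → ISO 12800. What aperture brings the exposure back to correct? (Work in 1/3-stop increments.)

Scene light: 2 1/3 stops brighter.
Shutter speed: 20 → 15 → 13 → 10 → 8 → 6 — 1 2/3 stops shorter (darker).
ISO: 40000 → 32000 → 25600 → 20000 → 16000 → 12800 — 1 2/3 stops dropped (darker).
Net so far: 1 stop darker. Aperture: f/11 → f/10 → f/9 → f/8.

f/8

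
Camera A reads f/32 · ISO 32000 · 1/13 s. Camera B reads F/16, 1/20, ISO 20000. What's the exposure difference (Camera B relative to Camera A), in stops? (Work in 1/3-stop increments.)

2/3 stop brighter

Aperture: f/32 → f/29 → f/25 → f/22 → f/20 → f/18 → f/16 — 2 stops larger aperture (brighter).
Shutter speed: 1/13 → 1/15 → 1/20 — 2/3 stop faster (darker).
ISO: 32000 → 25600 → 20000 — 2/3 stop dropped (darker).
Net: +2 −2/3 −2/3 = +2/3 stops.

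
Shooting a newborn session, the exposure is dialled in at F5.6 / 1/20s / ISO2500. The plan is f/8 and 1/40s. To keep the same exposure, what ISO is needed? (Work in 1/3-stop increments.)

Aperture: f/5.6 → f/6.3 → f/7.1 → f/8 — 1 stop narrower (darker).
Shutter speed: 1/20 → 1/25 → 1/30 → 1/40 — 1 stop shorter (darker).
Net change so far: 2 stops darker. Offset with the ISO: 2500 → 3200 → 4000 → 5000 → 6400 → 8000 → 10000.

ISO 10000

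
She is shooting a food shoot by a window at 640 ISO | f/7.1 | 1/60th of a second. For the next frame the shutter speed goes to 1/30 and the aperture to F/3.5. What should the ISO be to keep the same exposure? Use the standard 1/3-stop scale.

Shutter speed: 1/60 → 1/50 → 1/40 → 1/30 — 1 stop longer (brighter).
Aperture: f/7.1 → f/6.3 → f/5.6 → f/5 → f/4.5 → f/4 → f/3.5 — 2 stops wider (brighter).
Net change so far: 3 stops brighter. Offset with the ISO: 640 → 500 → 400 → 320 → 250 → 200 → 160 → 125 → 100 → 80.

ISO 80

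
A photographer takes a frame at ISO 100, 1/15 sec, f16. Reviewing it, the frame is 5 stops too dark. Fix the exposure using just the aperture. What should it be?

Underexposed by 5 stops → need 5 stops brighter.
Aperture: f/16 → f/11 → f/8 → f/5.6 → f/4 → f/2.8.

f/2.8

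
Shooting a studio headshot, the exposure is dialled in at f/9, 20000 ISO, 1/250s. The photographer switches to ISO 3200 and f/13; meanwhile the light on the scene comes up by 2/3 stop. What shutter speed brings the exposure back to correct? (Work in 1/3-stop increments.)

Scene light: 2/3 stop brighter.
ISO: 20000 → 16000 → 12800 → 10000 → 8000 → 6400 → 5000 → 4000 → 3200 — 2 2/3 stops dropped (darker).
Aperture: f/9 → f/10 → f/11 → f/13 — 1 stop stopped down (darker).
Net so far: 3 stops darker. Shutter speed: 1/250 → 1/200 → 1/160 → 1/125 → 1/100 → 1/80 → 1/60 → 1/50 → 1/40 → 1/30.

1/30s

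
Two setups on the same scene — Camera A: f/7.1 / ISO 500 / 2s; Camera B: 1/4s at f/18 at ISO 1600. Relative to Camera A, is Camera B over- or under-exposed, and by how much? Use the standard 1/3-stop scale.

4 stops darker

Aperture: f/7.1 → f/8 → f/9 → f/10 → f/11 → f/13 → f/14 → f/16 → f/18 — 2 2/3 stops stopped down (darker).
Shutter speed: 2 → 1.6 → 1.3 → 1 → 0.8 → 0.6 → 0.5 → 0.4 → 0.3 → 1/4 — 3 stops faster (darker).
ISO: 500 → 640 → 800 → 1000 → 1250 → 1600 — 1 2/3 stops raised (brighter).
Net: −2 2/3 −3 +1 2/3 = −4 stops.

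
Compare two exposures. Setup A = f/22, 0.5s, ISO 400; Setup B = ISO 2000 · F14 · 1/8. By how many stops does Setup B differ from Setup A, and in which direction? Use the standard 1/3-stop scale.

1 2/3 stops brighter

Aperture: f/22 → f/20 → f/18 → f/16 → f/14 — 1 1/3 stops larger aperture (brighter).
Shutter speed: 0.5 → 0.4 → 0.3 → 1/4 → 1/5 → 1/6 → 1/8 — 2 stops shorter (darker).
ISO: 400 → 500 → 640 → 800 → 1000 → 1250 → 1600 → 2000 — 2 1/3 stops raised (brighter).
Net: +1 1/3 −2 +2 1/3 = +1 2/3 stops.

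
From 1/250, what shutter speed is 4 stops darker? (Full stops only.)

1/4000s

Shutter speed: 1/250 → 1/500 → 1/1000 → 1/2000 → 1/4000 — 4 stops faster (darker).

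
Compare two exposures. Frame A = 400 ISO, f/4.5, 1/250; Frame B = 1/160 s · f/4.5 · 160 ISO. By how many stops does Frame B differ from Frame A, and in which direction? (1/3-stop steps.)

Aperture: unchanged.
Shutter speed: 1/250 → 1/200 → 1/160 — 2/3 stop longer (brighter).
ISO: 400 → 320 → 250 → 200 → 160 — 1 1/3 stops lower (darker).
Net: +2/3 −1 1/3 = −2/3 stops.

2/3 stop darker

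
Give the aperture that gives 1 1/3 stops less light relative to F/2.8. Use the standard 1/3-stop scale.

f/4.5

Aperture: f/2.8 → f/3.2 → f/3.5 → f/4 → f/4.5 — 1 1/3 stops smaller aperture (darker).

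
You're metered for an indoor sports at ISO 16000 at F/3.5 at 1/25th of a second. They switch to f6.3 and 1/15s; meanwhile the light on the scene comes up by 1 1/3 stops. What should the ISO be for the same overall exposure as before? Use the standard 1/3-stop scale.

Scene light: 1 1/3 stops brighter.
Aperture: f/3.5 → f/4 → f/4.5 → f/5 → f/5.6 → f/6.3 — 1 2/3 stops stopped down (darker).
Shutter speed: 1/25 → 1/20 → 1/15 — 2/3 stop slower (brighter).
Net so far: 1/3 stop brighter. ISO: 16000 → 12800.

ISO 12800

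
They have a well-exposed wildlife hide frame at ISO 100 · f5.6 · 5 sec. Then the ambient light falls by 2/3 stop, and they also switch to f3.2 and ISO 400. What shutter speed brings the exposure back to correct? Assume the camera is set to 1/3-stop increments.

0.6 s

Scene light: 2/3 stop darker.
Aperture: f/5.6 → f/5 → f/4.5 → f/4 → f/3.5 → f/3.2 — 1 2/3 stops wider (brighter).
ISO: 100 → 125 → 160 → 200 → 250 → 320 → 400 — 2 stops raised (brighter).
Net so far: 3 stops brighter. Shutter speed: 5 → 4 → 3.2 → 2.5 → 2 → 1.6 → 1.3 → 1 → 0.8 → 0.6.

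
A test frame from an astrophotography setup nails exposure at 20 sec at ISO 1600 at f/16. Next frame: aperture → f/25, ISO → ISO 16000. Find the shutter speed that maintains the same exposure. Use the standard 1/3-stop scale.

Aperture: f/16 → f/18 → f/20 → f/22 → f/25 — 1 1/3 stops narrower (darker).
ISO: 1600 → 2000 → 2500 → 3200 → 4000 → 5000 → 6400 → 8000 → 10000 → 12800 → 16000 — 3 1/3 stops higher (brighter).
Net change so far: 2 stops brighter. Offset with the shutter speed: 20 → 15 → 13 → 10 → 8 → 6 → 5.

5 s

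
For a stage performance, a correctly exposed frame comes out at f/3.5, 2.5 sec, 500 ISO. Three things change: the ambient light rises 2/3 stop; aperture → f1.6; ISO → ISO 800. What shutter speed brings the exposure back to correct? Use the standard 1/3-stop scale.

1/5s

Scene light: 2/3 stop brighter.
Aperture: f/3.5 → f/3.2 → f/2.8 → f/2.5 → f/2.2 → f/2 → f/1.8 → f/1.6 — 2 1/3 stops wider (brighter).
ISO: 500 → 640 → 800 — 2/3 stop raised (brighter).
Net so far: 3 2/3 stops brighter. Shutter speed: 2.5 → 2 → 1.6 → 1.3 → 1 → 0.8 → 0.6 → 0.5 → 0.4 → 0.3 → 1/4 → 1/5.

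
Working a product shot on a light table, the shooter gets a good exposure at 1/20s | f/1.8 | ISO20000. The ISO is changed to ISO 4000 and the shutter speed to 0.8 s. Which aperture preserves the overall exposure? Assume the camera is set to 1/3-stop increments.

ISO: 20000 → 16000 → 12800 → 10000 → 8000 → 6400 → 5000 → 4000 — 2 1/3 stops dropped (darker).
Shutter speed: 1/20 → 1/15 → 1/13 → 1/10 → 1/8 → 1/6 → 1/5 → 1/4 → 0.3 → 0.4 → 0.5 → 0.6 → 0.8 — 4 stops longer (brighter).
Net change so far: 1 2/3 stops brighter. Offset with the aperture: f/1.8 → f/2 → f/2.2 → f/2.5 → f/2.8 → f/3.2.

f/3.2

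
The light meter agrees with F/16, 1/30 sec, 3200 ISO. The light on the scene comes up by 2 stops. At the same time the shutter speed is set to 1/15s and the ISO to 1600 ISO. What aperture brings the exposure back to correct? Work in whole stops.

Scene light: 2 stops brighter.
Shutter speed: 1/30 → 1/15 — 1 stop longer (brighter).
ISO: 3200 → 1600 — 1 stop lower (darker).
Net so far: 2 stops brighter. Aperture: f/16 → f/22 → f/32.

f/32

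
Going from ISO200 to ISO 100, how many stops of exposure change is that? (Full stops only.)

1 stop

200 → 100 — count the steps: 1 stop.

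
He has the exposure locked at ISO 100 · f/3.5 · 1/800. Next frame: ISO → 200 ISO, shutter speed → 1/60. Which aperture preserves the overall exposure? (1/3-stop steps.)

f/18

ISO: 100 → 125 → 160 → 200 — 1 stop higher (brighter).
Shutter speed: 1/800 → 1/640 → 1/500 → 1/400 → 1/320 → 1/250 → 1/200 → 1/160 → 1/125 → 1/100 → 1/80 → 1/60 — 3 2/3 stops longer (brighter).
Net change so far: 4 2/3 stops brighter. Offset with the aperture: f/3.5 → f/4 → f/4.5 → f/5 → f/5.6 → f/6.3 → f/7.1 → f/8 → f/9 → f/10 → f/11 → f/13 → f/14 → f/16 → f/18.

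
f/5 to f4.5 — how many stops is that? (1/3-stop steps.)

f/5 → f/4.5 — count the steps: 1 third-stops = 1/3 stop.

1/3 stop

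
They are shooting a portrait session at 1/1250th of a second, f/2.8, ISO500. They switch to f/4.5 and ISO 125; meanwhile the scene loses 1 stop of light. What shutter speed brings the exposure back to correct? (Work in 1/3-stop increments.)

1/60s

Scene light: 1 stop darker.
Aperture: f/2.8 → f/3.2 → f/3.5 → f/4 → f/4.5 — 1 1/3 stops smaller aperture (darker).
ISO: 500 → 400 → 320 → 250 → 200 → 160 → 125 — 2 stops dropped (darker).
Net so far: 4 1/3 stops darker. Shutter speed: 1/1250 → 1/1000 → 1/800 → 1/640 → 1/500 → 1/400 → 1/320 → 1/250 → 1/200 → 1/160 → 1/125 → 1/100 → 1/80 → 1/60.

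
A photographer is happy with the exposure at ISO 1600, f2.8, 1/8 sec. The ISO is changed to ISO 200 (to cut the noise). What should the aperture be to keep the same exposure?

ISO: 1600 → 800 → 400 → 200 — 3 stops lower (darker).
Need 3 stops brighter from the aperture: f/2.8 → f/2 → f/1.4 → f/1.0.

f/1.0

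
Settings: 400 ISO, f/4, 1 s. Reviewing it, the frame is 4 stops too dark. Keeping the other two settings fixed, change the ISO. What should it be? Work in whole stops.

Underexposed by 4 stops → need 4 stops brighter.
ISO: 400 → 800 → 1600 → 3200 → 6400.

ISO 6400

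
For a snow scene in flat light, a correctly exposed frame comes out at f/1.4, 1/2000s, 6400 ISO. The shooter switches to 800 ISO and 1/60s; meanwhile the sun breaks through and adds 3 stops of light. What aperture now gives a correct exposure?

f/8

Scene light: 3 stops brighter.
ISO: 6400 → 3200 → 1600 → 800 — 3 stops dropped (darker).
Shutter speed: 1/2000 → 1/1000 → 1/500 → 1/250 → 1/125 → 1/60 — 5 stops slower (brighter).
Net so far: 5 stops brighter. Aperture: f/1.4 → f/2 → f/2.8 → f/4 → f/5.6 → f/8.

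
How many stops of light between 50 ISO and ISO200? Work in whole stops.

50 → 100 → 200 — count the steps: 2 stops.

2 stops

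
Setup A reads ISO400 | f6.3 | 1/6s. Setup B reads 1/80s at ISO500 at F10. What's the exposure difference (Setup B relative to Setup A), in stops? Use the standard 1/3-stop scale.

Aperture: f/6.3 → f/7.1 → f/8 → f/9 → f/10 — 1 1/3 stops stopped down (darker).
Shutter speed: 1/6 → 1/8 → 1/10 → 1/13 → 1/15 → 1/20 → 1/25 → 1/30 → 1/40 → 1/50 → 1/60 → 1/80 — 3 2/3 stops faster (darker).
ISO: 400 → 500 — 1/3 stop raised (brighter).
Net: −1 1/3 −3 2/3 +1/3 = −4 2/3 stops.

4 2/3 stops darker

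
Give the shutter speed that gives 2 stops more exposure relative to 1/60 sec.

1/15s

Shutter speed: 1/60 → 1/30 → 1/15 — 2 stops slower (brighter).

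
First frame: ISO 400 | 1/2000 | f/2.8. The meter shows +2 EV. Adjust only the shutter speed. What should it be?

Overexposed by 2 stops → need 2 stops darker.
Shutter speed: 1/2000 → 1/4000 → 1/8000.

1/8000s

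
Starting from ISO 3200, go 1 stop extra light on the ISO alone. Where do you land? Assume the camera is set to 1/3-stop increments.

ISO: 3200 → 4000 → 5000 → 6400 — 1 stop higher (brighter).

ISO 6400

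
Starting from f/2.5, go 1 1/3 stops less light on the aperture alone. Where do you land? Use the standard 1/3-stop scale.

Aperture: f/2.5 → f/2.8 → f/3.2 → f/3.5 → f/4 — 1 1/3 stops narrower (darker).

f/4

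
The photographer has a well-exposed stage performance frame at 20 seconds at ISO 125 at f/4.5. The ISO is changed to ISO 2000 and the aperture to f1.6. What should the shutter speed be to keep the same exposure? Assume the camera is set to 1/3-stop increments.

ISO: 125 → 160 → 200 → 250 → 320 → 400 → 500 → 640 → 800 → 1000 → 1250 → 1600 → 2000 — 4 stops higher (brighter).
Aperture: f/4.5 → f/4 → f/3.5 → f/3.2 → f/2.8 → f/2.5 → f/2.2 → f/2 → f/1.8 → f/1.6 — 3 stops larger aperture (brighter).
Net change so far: 7 stops brighter. Offset with the shutter speed: 20 → 15 → 13 → 10 → 8 → 6 → 5 → 4 → 3.2 → 2.5 → 2 → 1.6 → 1.3 → 1 → 0.8 → 0.6 → 0.5 → 0.4 → 0.3 → 1/4 → 1/5 → 1/6.

1/6s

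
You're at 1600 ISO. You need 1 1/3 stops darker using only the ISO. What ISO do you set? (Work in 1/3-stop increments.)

ISO: 1600 → 1250 → 1000 → 800 → 640 — 1 1/3 stops lower (darker).

ISO 640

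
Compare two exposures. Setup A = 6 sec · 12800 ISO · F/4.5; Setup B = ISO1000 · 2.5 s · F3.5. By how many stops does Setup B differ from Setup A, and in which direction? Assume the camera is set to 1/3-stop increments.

Aperture: f/4.5 → f/4 → f/3.5 — 2/3 stop wider (brighter).
Shutter speed: 6 → 5 → 4 → 3.2 → 2.5 — 1 1/3 stops shorter (darker).
ISO: 12800 → 10000 → 8000 → 6400 → 5000 → 4000 → 3200 → 2500 → 2000 → 1600 → 1250 → 1000 — 3 2/3 stops dropped (darker).
Net: +2/3 −1 1/3 −3 2/3 = −4 1/3 stops.

4 1/3 stops darker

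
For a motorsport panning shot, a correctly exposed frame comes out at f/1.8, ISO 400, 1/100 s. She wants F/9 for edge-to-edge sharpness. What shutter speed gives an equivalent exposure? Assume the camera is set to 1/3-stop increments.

1/4s

Aperture: f/1.8 → f/2 → f/2.2 → f/2.5 → f/2.8 → f/3.2 → f/3.5 → f/4 → f/4.5 → f/5 → f/5.6 → f/6.3 → f/7.1 → f/8 → f/9 — 4 2/3 stops smaller aperture (darker).
Need 4 2/3 stops brighter from the shutter speed: 1/100 → 1/80 → 1/60 → 1/50 → 1/40 → 1/30 → 1/25 → 1/20 → 1/15 → 1/13 → 1/10 → 1/8 → 1/6 → 1/5 → 1/4.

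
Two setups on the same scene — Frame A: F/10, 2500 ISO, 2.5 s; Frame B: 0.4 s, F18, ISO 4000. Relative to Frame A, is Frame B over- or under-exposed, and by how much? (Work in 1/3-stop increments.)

3 2/3 stops darker

Aperture: f/10 → f/11 → f/13 → f/14 → f/16 → f/18 — 1 2/3 stops narrower (darker).
Shutter speed: 2.5 → 2 → 1.6 → 1.3 → 1 → 0.8 → 0.6 → 0.5 → 0.4 — 2 2/3 stops faster (darker).
ISO: 2500 → 3200 → 4000 — 2/3 stop higher (brighter).
Net: −1 2/3 −2 2/3 +2/3 = −3 2/3 stops.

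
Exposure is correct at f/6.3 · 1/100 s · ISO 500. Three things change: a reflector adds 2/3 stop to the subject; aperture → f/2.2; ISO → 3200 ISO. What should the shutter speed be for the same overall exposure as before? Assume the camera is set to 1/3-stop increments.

1/8000s

Scene light: 2/3 stop brighter.
Aperture: f/6.3 → f/5.6 → f/5 → f/4.5 → f/4 → f/3.5 → f/3.2 → f/2.8 → f/2.5 → f/2.2 — 3 stops wider (brighter).
ISO: 500 → 640 → 800 → 1000 → 1250 → 1600 → 2000 → 2500 → 3200 — 2 2/3 stops raised (brighter).
Net so far: 6 1/3 stops brighter. Shutter speed: 1/100 → 1/125 → 1/160 → 1/200 → 1/250 → 1/320 → 1/400 → 1/500 → 1/640 → 1/800 → 1/1000 → 1/1250 → 1/1600 → 1/2000 → 1/2500 → 1/3200 → 1/4000 → 1/5000 → 1/6400 → 1/8000.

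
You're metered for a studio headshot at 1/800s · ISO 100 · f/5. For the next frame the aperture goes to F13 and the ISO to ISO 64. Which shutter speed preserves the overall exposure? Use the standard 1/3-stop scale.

Aperture: f/5 → f/5.6 → f/6.3 → f/7.1 → f/8 → f/9 → f/10 → f/11 → f/13 — 2 2/3 stops smaller aperture (darker).
ISO: 100 → 80 → 64 — 2/3 stop dropped (darker).
Net change so far: 3 1/3 stops darker. Offset with the shutter speed: 1/800 → 1/640 → 1/500 → 1/400 → 1/320 → 1/250 → 1/200 → 1/160 → 1/125 → 1/100 → 1/80.

1/80s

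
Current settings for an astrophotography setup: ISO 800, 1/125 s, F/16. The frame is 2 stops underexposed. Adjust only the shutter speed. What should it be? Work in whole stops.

Underexposed by 2 stops → need 2 stops brighter.
Shutter speed: 1/125 → 1/60 → 1/30.

1/30s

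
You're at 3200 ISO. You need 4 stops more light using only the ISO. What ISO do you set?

ISO: 3200 → 6400 → 12800 → 25600 → 51200 — 4 stops higher (brighter).

ISO 51200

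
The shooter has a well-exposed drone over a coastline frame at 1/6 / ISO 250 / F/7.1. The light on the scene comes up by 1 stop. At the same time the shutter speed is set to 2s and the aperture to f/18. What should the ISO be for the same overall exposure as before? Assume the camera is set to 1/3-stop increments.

ISO 64

Scene light: 1 stop brighter.
Shutter speed: 1/6 → 1/5 → 1/4 → 0.3 → 0.4 → 0.5 → 0.6 → 0.8 → 1 → 1.3 → 1.6 → 2 — 3 2/3 stops slower (brighter).
Aperture: f/7.1 → f/8 → f/9 → f/10 → f/11 → f/13 → f/14 → f/16 → f/18 — 2 2/3 stops stopped down (darker).
Net so far: 2 stops brighter. ISO: 250 → 200 → 160 → 125 → 100 → 80 → 64.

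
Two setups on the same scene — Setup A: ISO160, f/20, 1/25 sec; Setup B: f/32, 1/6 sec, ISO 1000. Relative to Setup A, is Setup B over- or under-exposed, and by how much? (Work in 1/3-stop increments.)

Aperture: f/20 → f/22 → f/25 → f/29 → f/32 — 1 1/3 stops narrower (darker).
Shutter speed: 1/25 → 1/20 → 1/15 → 1/13 → 1/10 → 1/8 → 1/6 — 2 stops longer (brighter).
ISO: 160 → 200 → 250 → 320 → 400 → 500 → 640 → 800 → 1000 — 2 2/3 stops raised (brighter).
Net: −1 1/3 +2 +2 2/3 = +3 1/3 stops.

3 1/3 stops brighter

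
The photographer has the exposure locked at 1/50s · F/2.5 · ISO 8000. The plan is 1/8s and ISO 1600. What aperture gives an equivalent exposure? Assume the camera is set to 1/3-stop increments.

Shutter speed: 1/50 → 1/40 → 1/30 → 1/25 → 1/20 → 1/15 → 1/13 → 1/10 → 1/8 — 2 2/3 stops longer (brighter).
ISO: 8000 → 6400 → 5000 → 4000 → 3200 → 2500 → 2000 → 1600 — 2 1/3 stops dropped (darker).
Net change so far: 1/3 stop brighter. Offset with the aperture: f/2.5 → f/2.8.

f/2.8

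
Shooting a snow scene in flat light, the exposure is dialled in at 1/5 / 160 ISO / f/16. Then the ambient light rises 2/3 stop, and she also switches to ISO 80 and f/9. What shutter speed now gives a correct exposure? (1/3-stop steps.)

1/13s

Scene light: 2/3 stop brighter.
ISO: 160 → 125 → 100 → 80 — 1 stop dropped (darker).
Aperture: f/16 → f/14 → f/13 → f/11 → f/10 → f/9 — 1 2/3 stops wider (brighter).
Net so far: 1 1/3 stops brighter. Shutter speed: 1/5 → 1/6 → 1/8 → 1/10 → 1/13.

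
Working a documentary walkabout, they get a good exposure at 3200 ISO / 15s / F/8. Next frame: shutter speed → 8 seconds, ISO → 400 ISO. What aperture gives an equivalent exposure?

f/2

Shutter speed: 15 → 8 — 1 stop faster (darker).
ISO: 3200 → 1600 → 800 → 400 — 3 stops lower (darker).
Net change so far: 4 stops darker. Offset with the aperture: f/8 → f/5.6 → f/4 → f/2.8 → f/2.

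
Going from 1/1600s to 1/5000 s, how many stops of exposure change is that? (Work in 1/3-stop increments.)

1/1600 → 1/2000 → 1/2500 → 1/3200 → 1/4000 → 1/5000 — count the steps: 5 third-stops = 1 2/3 stops.

1 2/3 stops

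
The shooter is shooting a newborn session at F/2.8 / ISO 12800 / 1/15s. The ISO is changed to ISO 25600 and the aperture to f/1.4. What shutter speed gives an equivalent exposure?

ISO: 12800 → 25600 — 1 stop higher (brighter).
Aperture: f/2.8 → f/2 → f/1.4 — 2 stops opened up (brighter).
Net change so far: 3 stops brighter. Offset with the shutter speed: 1/15 → 1/30 → 1/60 → 1/125.

1/125s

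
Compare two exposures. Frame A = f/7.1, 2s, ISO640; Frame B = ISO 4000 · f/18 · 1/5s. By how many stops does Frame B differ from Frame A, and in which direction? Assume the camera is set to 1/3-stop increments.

Aperture: f/7.1 → f/8 → f/9 → f/10 → f/11 → f/13 → f/14 → f/16 → f/18 — 2 2/3 stops narrower (darker).
Shutter speed: 2 → 1.6 → 1.3 → 1 → 0.8 → 0.6 → 0.5 → 0.4 → 0.3 → 1/4 → 1/5 — 3 1/3 stops shorter (darker).
ISO: 640 → 800 → 1000 → 1250 → 1600 → 2000 → 2500 → 3200 → 4000 — 2 2/3 stops raised (brighter).
Net: −2 2/3 −3 1/3 +2 2/3 = −3 1/3 stops.

3 1/3 stops darker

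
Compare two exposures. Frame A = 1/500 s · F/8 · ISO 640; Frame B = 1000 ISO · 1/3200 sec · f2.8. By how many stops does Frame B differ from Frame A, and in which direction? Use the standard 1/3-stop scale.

Aperture: f/8 → f/7.1 → f/6.3 → f/5.6 → f/5 → f/4.5 → f/4 → f/3.5 → f/3.2 → f/2.8 — 3 stops opened up (brighter).
Shutter speed: 1/500 → 1/640 → 1/800 → 1/1000 → 1/1250 → 1/1600 → 1/2000 → 1/2500 → 1/3200 — 2 2/3 stops shorter (darker).
ISO: 640 → 800 → 1000 — 2/3 stop raised (brighter).
Net: +3 −2 2/3 +2/3 = +1 stop.

1 stop brighter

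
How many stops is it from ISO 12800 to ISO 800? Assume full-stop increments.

12800 → 6400 → 3200 → 1600 → 800 — count the steps: 4 stops.

4 stops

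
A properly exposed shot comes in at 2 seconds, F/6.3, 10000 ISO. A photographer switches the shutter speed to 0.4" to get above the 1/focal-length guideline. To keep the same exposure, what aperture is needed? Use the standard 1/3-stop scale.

f/2.8

Shutter speed: 2 → 1.6 → 1.3 → 1 → 0.8 → 0.6 → 0.5 → 0.4 — 2 1/3 stops shorter (darker).
Need 2 1/3 stops brighter from the aperture: f/6.3 → f/5.6 → f/5 → f/4.5 → f/4 → f/3.5 → f/3.2 → f/2.8.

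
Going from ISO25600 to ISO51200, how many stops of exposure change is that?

1 stop

25600 → 51200 — count the steps: 1 stop.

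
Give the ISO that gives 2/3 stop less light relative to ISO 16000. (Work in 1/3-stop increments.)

ISO: 16000 → 12800 → 10000 — 2/3 stop dropped (darker).

ISO 10000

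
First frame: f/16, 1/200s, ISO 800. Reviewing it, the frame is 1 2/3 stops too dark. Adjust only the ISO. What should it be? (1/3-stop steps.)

Underexposed by 1 2/3 stops → need 1 2/3 stops brighter.
ISO: 800 → 1000 → 1250 → 1600 → 2000 → 2500.

ISO 2500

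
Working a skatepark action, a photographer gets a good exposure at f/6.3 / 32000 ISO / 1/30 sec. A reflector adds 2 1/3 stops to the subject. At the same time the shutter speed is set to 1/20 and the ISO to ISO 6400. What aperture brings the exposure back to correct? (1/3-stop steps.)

Scene light: 2 1/3 stops brighter.
Shutter speed: 1/30 → 1/25 → 1/20 — 2/3 stop slower (brighter).
ISO: 32000 → 25600 → 20000 → 16000 → 12800 → 10000 → 8000 → 6400 — 2 1/3 stops lower (darker).
Net so far: 2/3 stop brighter. Aperture: f/6.3 → f/7.1 → f/8.

f/8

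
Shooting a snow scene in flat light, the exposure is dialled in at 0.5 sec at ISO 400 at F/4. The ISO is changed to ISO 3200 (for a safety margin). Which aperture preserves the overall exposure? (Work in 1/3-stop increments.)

f/11

ISO: 400 → 500 → 640 → 800 → 1000 → 1250 → 1600 → 2000 → 2500 → 3200 — 3 stops raised (brighter).
Need 3 stops darker from the aperture: f/4 → f/4.5 → f/5 → f/5.6 → f/6.3 → f/7.1 → f/8 → f/9 → f/10 → f/11.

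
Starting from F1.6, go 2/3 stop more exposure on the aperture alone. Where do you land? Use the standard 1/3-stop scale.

f/1.2

Aperture: f/1.6 → f/1.4 → f/1.2 — 2/3 stop larger aperture (brighter).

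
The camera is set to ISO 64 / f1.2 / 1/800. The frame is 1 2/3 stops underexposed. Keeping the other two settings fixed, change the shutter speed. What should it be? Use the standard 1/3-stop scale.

1/250s

Underexposed by 1 2/3 stops → need 1 2/3 stops brighter.
Shutter speed: 1/800 → 1/640 → 1/500 → 1/400 → 1/320 → 1/250.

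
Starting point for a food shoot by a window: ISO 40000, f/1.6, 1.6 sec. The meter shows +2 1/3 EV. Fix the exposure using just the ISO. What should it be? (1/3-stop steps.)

Overexposed by 2 1/3 stops → need 2 1/3 stops darker.
ISO: 40000 → 32000 → 25600 → 20000 → 16000 → 12800 → 10000 → 8000.

ISO 8000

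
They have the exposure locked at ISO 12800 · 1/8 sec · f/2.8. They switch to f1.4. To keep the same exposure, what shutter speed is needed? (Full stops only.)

Aperture: f/2.8 → f/2 → f/1.4 — 2 stops larger aperture (brighter).
Need 2 stops darker from the shutter speed: 1/8 → 1/15 → 1/30.

1/30s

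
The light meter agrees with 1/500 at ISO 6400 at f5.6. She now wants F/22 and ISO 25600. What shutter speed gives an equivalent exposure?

1/125s

Aperture: f/5.6 → f/8 → f/11 → f/16 → f/22 — 4 stops stopped down (darker).
ISO: 6400 → 12800 → 25600 — 2 stops higher (brighter).
Net change so far: 2 stops darker. Offset with the shutter speed: 1/500 → 1/250 → 1/125.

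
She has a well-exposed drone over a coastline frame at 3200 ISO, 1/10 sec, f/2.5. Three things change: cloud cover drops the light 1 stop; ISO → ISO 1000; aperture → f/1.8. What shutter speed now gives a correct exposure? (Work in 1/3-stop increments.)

Scene light: 1 stop darker.
ISO: 3200 → 2500 → 2000 → 1600 → 1250 → 1000 — 1 2/3 stops lower (darker).
Aperture: f/2.5 → f/2.2 → f/2 → f/1.8 — 1 stop opened up (brighter).
Net so far: 1 2/3 stops darker. Shutter speed: 1/10 → 1/8 → 1/6 → 1/5 → 1/4 → 0.3.

0.3 s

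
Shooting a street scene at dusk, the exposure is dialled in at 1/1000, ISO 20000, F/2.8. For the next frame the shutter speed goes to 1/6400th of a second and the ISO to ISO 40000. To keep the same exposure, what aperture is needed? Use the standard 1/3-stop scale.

Shutter speed: 1/1000 → 1/1250 → 1/1600 → 1/2000 → 1/2500 → 1/3200 → 1/4000 → 1/5000 → 1/6400 — 2 2/3 stops shorter (darker).
ISO: 20000 → 25600 → 32000 → 40000 — 1 stop raised (brighter).
Net change so far: 1 2/3 stops darker. Offset with the aperture: f/2.8 → f/2.5 → f/2.2 → f/2 → f/1.8 → f/1.6.

f/1.6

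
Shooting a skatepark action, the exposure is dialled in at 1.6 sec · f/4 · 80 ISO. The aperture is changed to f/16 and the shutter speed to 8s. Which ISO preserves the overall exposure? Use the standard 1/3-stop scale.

ISO 250

Aperture: f/4 → f/4.5 → f/5 → f/5.6 → f/6.3 → f/7.1 → f/8 → f/9 → f/10 → f/11 → f/13 → f/14 → f/16 — 4 stops narrower (darker).
Shutter speed: 1.6 → 2 → 2.5 → 3.2 → 4 → 5 → 6 → 8 — 2 1/3 stops slower (brighter).
Net change so far: 1 2/3 stops darker. Offset with the ISO: 80 → 100 → 125 → 160 → 200 → 250.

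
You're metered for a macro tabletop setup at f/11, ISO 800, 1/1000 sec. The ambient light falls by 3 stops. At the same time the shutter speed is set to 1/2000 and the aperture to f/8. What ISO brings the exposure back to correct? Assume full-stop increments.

Scene light: 3 stops darker.
Shutter speed: 1/1000 → 1/2000 — 1 stop faster (darker).
Aperture: f/11 → f/8 — 1 stop opened up (brighter).
Net so far: 3 stops darker. ISO: 800 → 1600 → 3200 → 6400.

ISO 6400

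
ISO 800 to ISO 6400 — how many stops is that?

3 stops

800 → 1600 → 3200 → 6400 — count the steps: 3 stops.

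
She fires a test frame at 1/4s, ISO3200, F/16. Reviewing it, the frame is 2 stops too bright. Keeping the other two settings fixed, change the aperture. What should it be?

f/32

Overexposed by 2 stops → need 2 stops darker.
Aperture: f/16 → f/22 → f/32.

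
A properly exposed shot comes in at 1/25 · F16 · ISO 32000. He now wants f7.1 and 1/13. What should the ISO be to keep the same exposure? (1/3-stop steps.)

Aperture: f/16 → f/14 → f/13 → f/11 → f/10 → f/9 → f/8 → f/7.1 — 2 1/3 stops larger aperture (brighter).
Shutter speed: 1/25 → 1/20 → 1/15 → 1/13 — 1 stop slower (brighter).
Net change so far: 3 1/3 stops brighter. Offset with the ISO: 32000 → 25600 → 20000 → 16000 → 12800 → 10000 → 8000 → 6400 → 5000 → 4000 → 3200.

ISO 3200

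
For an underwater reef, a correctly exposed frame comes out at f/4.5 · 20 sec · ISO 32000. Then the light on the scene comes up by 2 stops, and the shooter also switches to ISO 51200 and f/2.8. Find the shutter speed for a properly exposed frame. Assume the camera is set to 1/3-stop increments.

1.3 s

Scene light: 2 stops brighter.
ISO: 32000 → 40000 → 51200 — 2/3 stop raised (brighter).
Aperture: f/4.5 → f/4 → f/3.5 → f/3.2 → f/2.8 — 1 1/3 stops opened up (brighter).
Net so far: 4 stops brighter. Shutter speed: 20 → 15 → 13 → 10 → 8 → 6 → 5 → 4 → 3.2 → 2.5 → 2 → 1.6 → 1.3.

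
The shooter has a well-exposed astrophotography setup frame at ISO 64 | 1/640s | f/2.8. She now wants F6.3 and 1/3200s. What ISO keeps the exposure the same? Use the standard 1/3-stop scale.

Aperture: f/2.8 → f/3.2 → f/3.5 → f/4 → f/4.5 → f/5 → f/5.6 → f/6.3 — 2 1/3 stops narrower (darker).
Shutter speed: 1/640 → 1/800 → 1/1000 → 1/1250 → 1/1600 → 1/2000 → 1/2500 → 1/3200 — 2 1/3 stops shorter (darker).
Net change so far: 4 2/3 stops darker. Offset with the ISO: 64 → 80 → 100 → 125 → 160 → 200 → 250 → 320 → 400 → 500 → 640 → 800 → 1000 → 1250 → 1600.

ISO 1600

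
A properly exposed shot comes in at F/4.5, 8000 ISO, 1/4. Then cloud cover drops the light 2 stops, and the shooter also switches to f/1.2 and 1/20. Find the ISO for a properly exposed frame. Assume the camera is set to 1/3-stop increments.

ISO 12800

Scene light: 2 stops darker.
Aperture: f/4.5 → f/4 → f/3.5 → f/3.2 → f/2.8 → f/2.5 → f/2.2 → f/2 → f/1.8 → f/1.6 → f/1.4 → f/1.2 — 3 2/3 stops wider (brighter).
Shutter speed: 1/4 → 1/5 → 1/6 → 1/8 → 1/10 → 1/13 → 1/15 → 1/20 — 2 1/3 stops faster (darker).
Net so far: 2/3 stop darker. ISO: 8000 → 10000 → 12800.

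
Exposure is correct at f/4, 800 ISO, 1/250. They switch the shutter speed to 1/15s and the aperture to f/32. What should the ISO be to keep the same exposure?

Shutter speed: 1/250 → 1/125 → 1/60 → 1/30 → 1/15 — 4 stops slower (brighter).
Aperture: f/4 → f/5.6 → f/8 → f/11 → f/16 → f/22 → f/32 — 6 stops smaller aperture (darker).
Net change so far: 2 stops darker. Offset with the ISO: 800 → 1600 → 3200.

ISO 3200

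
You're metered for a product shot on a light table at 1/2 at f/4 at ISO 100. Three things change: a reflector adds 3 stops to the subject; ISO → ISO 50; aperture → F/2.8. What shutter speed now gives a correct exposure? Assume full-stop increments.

Scene light: 3 stops brighter.
ISO: 100 → 50 — 1 stop dropped (darker).
Aperture: f/4 → f/2.8 — 1 stop wider (brighter).
Net so far: 3 stops brighter. Shutter speed: 1/2 → 1/4 → 1/8 → 1/15.

1/15s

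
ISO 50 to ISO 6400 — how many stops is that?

50 → 100 → 200 → 400 → 800 → 1600 → 3200 → 6400 — count the steps: 7 stops.

7 stops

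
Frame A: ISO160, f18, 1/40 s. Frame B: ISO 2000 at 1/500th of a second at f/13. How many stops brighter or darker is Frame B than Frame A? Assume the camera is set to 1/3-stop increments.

1 stop brighter

Aperture: f/18 → f/16 → f/14 → f/13 — 1 stop wider (brighter).
Shutter speed: 1/40 → 1/50 → 1/60 → 1/80 → 1/100 → 1/125 → 1/160 → 1/200 → 1/250 → 1/320 → 1/400 → 1/500 — 3 2/3 stops faster (darker).
ISO: 160 → 200 → 250 → 320 → 400 → 500 → 640 → 800 → 1000 → 1250 → 1600 → 2000 — 3 2/3 stops raised (brighter).
Net: +1 −3 2/3 +3 2/3 = +1 stop.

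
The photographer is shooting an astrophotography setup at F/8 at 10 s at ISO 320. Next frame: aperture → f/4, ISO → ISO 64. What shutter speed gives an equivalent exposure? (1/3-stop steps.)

13 s

Aperture: f/8 → f/7.1 → f/6.3 → f/5.6 → f/5 → f/4.5 → f/4 — 2 stops wider (brighter).
ISO: 320 → 250 → 200 → 160 → 125 → 100 → 80 → 64 — 2 1/3 stops dropped (darker).
Net change so far: 1/3 stop darker. Offset with the shutter speed: 10 → 13.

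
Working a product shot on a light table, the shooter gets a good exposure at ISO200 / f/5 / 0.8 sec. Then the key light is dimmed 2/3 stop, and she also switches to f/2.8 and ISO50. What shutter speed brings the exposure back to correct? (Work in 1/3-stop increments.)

Scene light: 2/3 stop darker.
Aperture: f/5 → f/4.5 → f/4 → f/3.5 → f/3.2 → f/2.8 — 1 2/3 stops wider (brighter).
ISO: 200 → 160 → 125 → 100 → 80 → 64 → 50 — 2 stops dropped (darker).
Net so far: 1 stop darker. Shutter speed: 0.8 → 1 → 1.3 → 1.6.

1.6 s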